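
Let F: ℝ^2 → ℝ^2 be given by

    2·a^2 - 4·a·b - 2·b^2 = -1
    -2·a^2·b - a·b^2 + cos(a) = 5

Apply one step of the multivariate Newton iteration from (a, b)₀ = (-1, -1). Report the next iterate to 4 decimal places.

(-1.7117, -0.6250)

At (-1, -1): F = (-3.0000, -1.459698).
Jacobian J = [[4·a - 4·b, -4·a - 4·b], [-4·a·b - b^2 - sin(a), -2·a^2 - 2·a·b]].
At the point, J = [[0.0000, 8.0000], [-4.158529, -4.0000]] (det J = 33.268232).
Solving J·Δ = −F gives Δ = (-0.7117, 0.3750).
Then the next iterate is (a, b)₁ = (-1.7117, -0.6250).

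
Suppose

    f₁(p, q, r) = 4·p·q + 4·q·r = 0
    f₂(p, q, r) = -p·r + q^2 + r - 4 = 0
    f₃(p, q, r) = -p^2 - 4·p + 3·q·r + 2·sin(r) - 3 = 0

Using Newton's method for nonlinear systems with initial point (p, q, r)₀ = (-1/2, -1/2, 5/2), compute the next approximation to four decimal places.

(-0.6422, -0.0138, 2.5871)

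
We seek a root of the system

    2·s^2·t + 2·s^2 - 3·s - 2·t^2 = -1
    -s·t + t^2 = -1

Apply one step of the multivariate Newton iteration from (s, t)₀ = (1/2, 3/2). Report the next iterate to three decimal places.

At (1/2, 3/2): F = (-3.750, 2.500).
Jacobian J = [[4·s·t + 4·s - 3, 2·s^2 - 4·t], [-t, -s + 2·t]].
At the point, J = [[2.000, -5.500], [-1.500, 2.500]] (det J = -3.250).
Solving J·Δ = −F gives Δ = (1.346, -0.192).
Then the next iterate is (s, t)₁ = (1.846, 1.308).

(1.846, 1.308)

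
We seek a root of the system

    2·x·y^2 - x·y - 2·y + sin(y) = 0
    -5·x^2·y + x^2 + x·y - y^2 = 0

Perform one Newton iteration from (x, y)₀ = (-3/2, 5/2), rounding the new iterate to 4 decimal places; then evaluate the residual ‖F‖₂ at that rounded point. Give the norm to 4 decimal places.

At (-3/2, 5/2): F = (-19.401528, -35.8750).
Jacobian J = [[2·y^2 - y, 4·x·y - x + cos(y) - 2], [-10·x·y + 2·x + y, -5·x^2 + x - 2·y]].
At the point, J = [[10.0000, -16.301144], [37.0000, -17.7500]] (det J = 425.642314).
Solving J·Δ = −F gives Δ = (0.5649, -0.8437).
Then the next iterate is (x, y)₁ = (-0.9351, 1.6563).
Re-evaluating at (-0.9351, 1.6563): F = (-5.898022, -10.659167), so ‖F‖₂ = 12.1821.

12.1821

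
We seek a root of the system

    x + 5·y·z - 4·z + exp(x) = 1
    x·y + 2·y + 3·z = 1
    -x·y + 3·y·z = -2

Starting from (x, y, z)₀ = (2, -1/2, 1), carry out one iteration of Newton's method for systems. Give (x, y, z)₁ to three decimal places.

At (2, -1/2, 1): F = (1.88906, 0.000, 1.500).
Jacobian J = [[exp(x) + 1, 5·z, 5·y - 4], [y, x + 2, 3], [-y, -x + 3·z, 3·y]].
At the point, J = [[8.38906, 5.000, -6.500], [-0.500, 4.000, 3.000], [0.500, 1.000, -1.500]] (det J = -55.50150).
Solving J·Δ = −F gives Δ = (0.802, -0.567, 0.889).
Then the next iterate is (x, y, z)₁ = (2.802, -1.067, 1.889).

(2.802, -1.067, 1.889)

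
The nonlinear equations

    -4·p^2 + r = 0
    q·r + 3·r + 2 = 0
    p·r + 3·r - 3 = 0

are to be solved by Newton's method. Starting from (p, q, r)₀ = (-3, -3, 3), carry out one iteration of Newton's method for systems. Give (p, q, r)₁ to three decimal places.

At (-3, -3, 3): F = (-33.000, 2.000, -3.000).
Jacobian J = [[-8·p, 0, 1], [0, r, q + 3], [r, 0, p + 3]].
At the point, J = [[24.000, 0.000, 1.000], [0.000, 3.000, 0.000], [3.000, 0.000, 0.000]] (det J = -9.000).
Solving J·Δ = −F gives Δ = (1.000, -0.667, 9.000).
Then the next iterate is (p, q, r)₁ = (-2.000, -3.667, 12.000).

(-2.000, -3.667, 12.000)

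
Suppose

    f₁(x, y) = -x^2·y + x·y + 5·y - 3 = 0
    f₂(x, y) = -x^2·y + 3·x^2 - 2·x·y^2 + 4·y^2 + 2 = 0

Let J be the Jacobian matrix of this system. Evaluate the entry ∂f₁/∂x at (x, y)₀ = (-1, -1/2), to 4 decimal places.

∂f₁/∂x = -2·x·y + y.
At (-1, -1/2) this is -1.5000.

-1.5000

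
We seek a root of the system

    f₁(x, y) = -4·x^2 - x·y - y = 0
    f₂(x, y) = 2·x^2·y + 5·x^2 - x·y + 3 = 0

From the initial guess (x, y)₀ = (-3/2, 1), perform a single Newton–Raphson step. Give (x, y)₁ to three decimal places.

(-0.706, 0.536)

At (-3/2, 1): F = (-8.500, 20.250).
Jacobian J = [[-8·x - y, -x - 1], [4·x·y + 10·x - y, 2·x^2 - x]].
At the point, J = [[11.000, 0.500], [-22.000, 6.000]] (det J = 77.000).
Solving J·Δ = −F gives Δ = (0.794, -0.464).
Then the next iterate is (x, y)₁ = (-0.706, 0.536).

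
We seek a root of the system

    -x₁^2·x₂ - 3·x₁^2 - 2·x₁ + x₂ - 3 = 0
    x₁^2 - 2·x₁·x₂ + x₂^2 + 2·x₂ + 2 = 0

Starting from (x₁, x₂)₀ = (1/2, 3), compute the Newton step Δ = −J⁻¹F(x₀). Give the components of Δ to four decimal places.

(-0.5395, -2.4211)

At (1/2, 3): F = (-2.5000, 14.2500).
Jacobian J = [[-2·x₁·x₂ - 6·x₁ - 2, -x₁^2 + 1], [2·x₁ - 2·x₂, -2·x₁ + 2·x₂ + 2]].
At the point, J = [[-8.0000, 0.7500], [-5.0000, 7.0000]] (det J = -52.2500).
Solving J·Δ = −F gives Δ = (-0.5395, -2.4211).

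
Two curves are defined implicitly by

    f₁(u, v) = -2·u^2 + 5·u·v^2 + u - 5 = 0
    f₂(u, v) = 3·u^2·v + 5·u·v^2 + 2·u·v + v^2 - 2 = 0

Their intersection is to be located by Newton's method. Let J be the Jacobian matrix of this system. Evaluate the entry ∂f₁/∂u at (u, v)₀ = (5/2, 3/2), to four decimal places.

2.2500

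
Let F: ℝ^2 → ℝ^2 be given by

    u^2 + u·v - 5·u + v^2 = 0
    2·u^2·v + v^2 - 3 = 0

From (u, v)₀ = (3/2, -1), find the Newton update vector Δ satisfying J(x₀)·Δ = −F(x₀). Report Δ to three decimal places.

At (3/2, -1): F = (-5.750, -6.500).
Jacobian J = [[2·u + v - 5, u + 2·v], [4·u·v, 2·u^2 + 2·v]].
At the point, J = [[-3.000, -0.500], [-6.000, 2.500]] (det J = -10.500).
Solving J·Δ = −F gives Δ = (-1.679, -1.429).

(-1.679, -1.429)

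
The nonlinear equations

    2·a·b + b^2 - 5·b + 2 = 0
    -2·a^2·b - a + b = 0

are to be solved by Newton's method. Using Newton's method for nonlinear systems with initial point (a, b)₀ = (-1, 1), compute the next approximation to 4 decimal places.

At (-1, 1): F = (-4.0000, 0.0000).
Jacobian J = [[2·b, 2·a + 2·b - 5], [-4·a·b - 1, -2·a^2 + 1]].
At the point, J = [[2.0000, -5.0000], [3.0000, -1.0000]] (det J = 13.0000).
Solving J·Δ = −F gives Δ = (-0.3077, -0.9231).
Then the next iterate is (a, b)₁ = (-1.3077, 0.0769).

(-1.3077, 0.0769)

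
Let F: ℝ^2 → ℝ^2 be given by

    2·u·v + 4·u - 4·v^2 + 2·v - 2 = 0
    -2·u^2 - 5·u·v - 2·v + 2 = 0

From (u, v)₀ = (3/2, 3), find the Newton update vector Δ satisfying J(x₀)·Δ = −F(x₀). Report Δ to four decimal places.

At (3/2, 3): F = (-17.0000, -31.0000).
Jacobian J = [[2·v + 4, 2·u - 8·v + 2], [-4·u - 5·v, -5·u - 2]].
At the point, J = [[10.0000, -19.0000], [-21.0000, -9.5000]] (det J = -494.0000).
Solving J·Δ = −F gives Δ = (-0.8654, -1.3502).

(-0.8654, -1.3502)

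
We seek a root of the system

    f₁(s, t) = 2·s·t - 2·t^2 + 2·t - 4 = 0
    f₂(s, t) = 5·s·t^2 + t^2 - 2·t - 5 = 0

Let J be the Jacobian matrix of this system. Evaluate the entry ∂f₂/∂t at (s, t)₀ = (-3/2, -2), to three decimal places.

24.000

∂f₂/∂t = 10·s·t + 2·t - 2.
At (-3/2, -2) this is 24.000.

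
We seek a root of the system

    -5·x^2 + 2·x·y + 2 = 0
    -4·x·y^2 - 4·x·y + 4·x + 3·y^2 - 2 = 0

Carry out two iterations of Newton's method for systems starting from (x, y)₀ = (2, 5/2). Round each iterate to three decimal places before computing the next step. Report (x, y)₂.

At (2, 5/2): F = (-8.000, -45.250).
Jacobian J = [[-10·x + 2·y, 2·x], [-4·y^2 - 4·y + 4, -8·x·y - 4·x + 6·y]].
At the point, J = [[-15.000, 4.000], [-31.000, -33.000]] (det J = 619.000).
Solving J·Δ = −F gives Δ = (-0.719, -0.696).
Then the next iterate is (x, y)₁ = (1.281, 1.804).
Round to (1.281, 1.804) and repeat: F = (-1.58296, -13.03208), J = [[-9.202, 2.562], [-16.23366, -12.78739]].
Δ = (-0.337, -0.592), so (x, y)₂ = (0.944, 1.212).

(0.944, 1.212)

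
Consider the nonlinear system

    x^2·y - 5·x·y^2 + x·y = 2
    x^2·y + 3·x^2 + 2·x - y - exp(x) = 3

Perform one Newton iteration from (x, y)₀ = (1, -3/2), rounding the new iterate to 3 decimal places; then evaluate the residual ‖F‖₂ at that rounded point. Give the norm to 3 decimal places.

3.312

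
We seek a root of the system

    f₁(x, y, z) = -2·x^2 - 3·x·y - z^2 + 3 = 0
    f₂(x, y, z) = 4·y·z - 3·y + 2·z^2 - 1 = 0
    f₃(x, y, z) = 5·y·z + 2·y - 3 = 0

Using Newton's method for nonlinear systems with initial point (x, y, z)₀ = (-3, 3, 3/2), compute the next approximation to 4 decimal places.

(-0.1210, 0.8452, 1.1647)

At (-3, 3, 3/2): F = (9.7500, 12.5000, 25.5000).
Jacobian J = [[-4·x - 3·y, -3·x, -2·z], [0, 4·z - 3, 4·y + 4·z], [0, 5·z + 2, 5·y]].
At the point, J = [[3.0000, 9.0000, -3.0000], [0.0000, 3.0000, 18.0000], [0.0000, 9.5000, 15.0000]] (det J = -378.0000).
Solving J·Δ = −F gives Δ = (2.8790, -2.1548, -0.3353).
Then the next iterate is (x, y, z)₁ = (-0.1210, 0.8452, 1.1647).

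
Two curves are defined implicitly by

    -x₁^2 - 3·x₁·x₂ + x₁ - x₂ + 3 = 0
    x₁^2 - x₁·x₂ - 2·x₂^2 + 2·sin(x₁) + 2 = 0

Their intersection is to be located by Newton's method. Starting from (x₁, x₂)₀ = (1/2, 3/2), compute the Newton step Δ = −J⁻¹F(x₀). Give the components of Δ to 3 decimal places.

(0.057, -0.303)

At (1/2, 3/2): F = (-0.500, -2.04115).
Jacobian J = [[-2·x₁ - 3·x₂ + 1, -3·x₁ - 1], [2·x₁ - x₂ + 2·cos(x₁), -x₁ - 4·x₂]].
At the point, J = [[-4.500, -2.500], [1.25517, -6.500]] (det J = 32.38791).
Solving J·Δ = −F gives Δ = (0.057, -0.303).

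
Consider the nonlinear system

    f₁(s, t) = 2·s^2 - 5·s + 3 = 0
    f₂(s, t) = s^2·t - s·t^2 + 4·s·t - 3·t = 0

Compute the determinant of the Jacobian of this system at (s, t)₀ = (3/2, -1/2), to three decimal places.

J = [[4·s - 5, 0], [2·s·t - t^2 + 4·t, s^2 - 2·s·t + 4·s - 3]].
At the point, J = [[1.000, 0.000], [-3.750, 6.750]].
det J = 6.750.

6.750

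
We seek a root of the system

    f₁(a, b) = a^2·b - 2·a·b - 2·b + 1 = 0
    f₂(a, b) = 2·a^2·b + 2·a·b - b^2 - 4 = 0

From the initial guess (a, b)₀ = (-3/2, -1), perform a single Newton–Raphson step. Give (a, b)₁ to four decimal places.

At (-3/2, -1): F = (-2.2500, -6.5000).
Jacobian J = [[2·a·b - 2·b, a^2 - 2·a - 2], [4·a·b + 2·b, 2·a^2 + 2·a - 2·b]].
At the point, J = [[5.0000, 3.2500], [4.0000, 3.5000]] (det J = 4.5000).
Solving J·Δ = −F gives Δ = (-2.9444, 5.2222).
Then the next iterate is (a, b)₁ = (-4.4444, 4.2222).

(-4.4444, 4.2222)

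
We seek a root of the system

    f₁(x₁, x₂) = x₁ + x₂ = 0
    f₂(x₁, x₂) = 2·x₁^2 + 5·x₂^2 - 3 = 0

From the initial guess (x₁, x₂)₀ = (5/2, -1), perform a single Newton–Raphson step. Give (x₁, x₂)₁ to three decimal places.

At (5/2, -1): F = (1.500, 14.500).
Jacobian J = [[1, 1], [4·x₁, 10·x₂]].
At the point, J = [[1.000, 1.000], [10.000, -10.000]] (det J = -20.000).
Solving J·Δ = −F gives Δ = (-1.475, -0.025).
Then the next iterate is (x₁, x₂)₁ = (1.025, -1.025).

(1.025, -1.025)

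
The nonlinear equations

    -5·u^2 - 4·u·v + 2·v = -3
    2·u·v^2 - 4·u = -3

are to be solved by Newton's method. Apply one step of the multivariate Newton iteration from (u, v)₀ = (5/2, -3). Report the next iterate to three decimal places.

(1.640, -2.134)

At (5/2, -3): F = (-4.250, 38.000).
Jacobian J = [[-10·u - 4·v, -4·u + 2], [2·v^2 - 4, 4·u·v]].
At the point, J = [[-13.000, -8.000], [14.000, -30.000]] (det J = 502.000).
Solving J·Δ = −F gives Δ = (-0.860, 0.866).
Then the next iterate is (u, v)₁ = (1.640, -2.134).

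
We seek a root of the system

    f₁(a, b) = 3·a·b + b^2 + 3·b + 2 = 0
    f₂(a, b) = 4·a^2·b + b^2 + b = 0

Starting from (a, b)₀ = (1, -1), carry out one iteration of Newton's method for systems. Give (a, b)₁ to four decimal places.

(0.6957, -0.4783)

At (1, -1): F = (-3.0000, -4.0000).
Jacobian J = [[3·b, 3·a + 2·b + 3], [8·a·b, 4·a^2 + 2·b + 1]].
At the point, J = [[-3.0000, 4.0000], [-8.0000, 3.0000]] (det J = 23.0000).
Solving J·Δ = −F gives Δ = (-0.3043, 0.5217).
Then the next iterate is (a, b)₁ = (0.6957, -0.4783).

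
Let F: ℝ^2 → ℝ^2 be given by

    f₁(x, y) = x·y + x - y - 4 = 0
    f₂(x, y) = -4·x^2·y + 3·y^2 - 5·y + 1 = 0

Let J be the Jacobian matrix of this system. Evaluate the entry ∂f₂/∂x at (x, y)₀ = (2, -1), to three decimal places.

16.000

∂f₂/∂x = -8·x·y.
At (2, -1) this is 16.000.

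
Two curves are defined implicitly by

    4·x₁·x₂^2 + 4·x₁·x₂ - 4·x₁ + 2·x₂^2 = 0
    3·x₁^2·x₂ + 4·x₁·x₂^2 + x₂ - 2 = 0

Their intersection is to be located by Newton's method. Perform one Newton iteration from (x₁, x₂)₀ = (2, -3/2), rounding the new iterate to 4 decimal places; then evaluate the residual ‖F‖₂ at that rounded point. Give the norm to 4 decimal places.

1.3963

At (2, -3/2): F = (2.5000, -3.5000).
Jacobian J = [[4·x₂^2 + 4·x₂ - 4, 8·x₁·x₂ + 4·x₁ + 4·x₂], [6·x₁·x₂ + 4·x₂^2, 3·x₁^2 + 8·x₁·x₂ + 1]].
At the point, J = [[-1.0000, -22.0000], [-9.0000, -11.0000]] (det J = -187.0000).
Solving J·Δ = −F gives Δ = (-0.5588, 0.1390).
Then the next iterate is (x₁, x₂)₁ = (1.4412, -1.3610).
Re-evaluating at (1.4412, -1.3610): F = (0.772209, -1.163365), so ‖F‖₂ = 1.3963.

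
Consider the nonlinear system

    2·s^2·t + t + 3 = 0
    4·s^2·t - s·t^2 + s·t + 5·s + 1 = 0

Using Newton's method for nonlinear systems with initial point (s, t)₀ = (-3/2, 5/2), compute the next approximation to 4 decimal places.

(0.4785, 4.8505)

At (-3/2, 5/2): F = (16.7500, 21.6250).
Jacobian J = [[4·s·t, 2·s^2 + 1], [8·s·t - t^2 + t + 5, 4·s^2 - 2·s·t + s]].
At the point, J = [[-15.0000, 5.5000], [-28.7500, 15.0000]] (det J = -66.8750).
Solving J·Δ = −F gives Δ = (1.9785, 2.3505).
Then the next iterate is (s, t)₁ = (0.4785, 4.8505).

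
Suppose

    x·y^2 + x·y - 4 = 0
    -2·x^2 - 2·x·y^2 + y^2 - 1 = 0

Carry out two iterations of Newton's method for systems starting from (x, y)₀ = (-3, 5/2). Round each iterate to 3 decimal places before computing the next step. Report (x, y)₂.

At (-3, 5/2): F = (-30.250, 24.750).
Jacobian J = [[y^2 + y, 2·x·y + x], [-4·x - 2·y^2, -4·x·y + 2·y]].
At the point, J = [[8.750, -18.000], [-0.500, 35.000]] (det J = 297.250).
Solving J·Δ = −F gives Δ = (2.063, -0.678).
Then the next iterate is (x, y)₁ = (-0.937, 1.822).
Round to (-0.937, 1.822) and repeat: F = (-8.81776, 6.78483), J = [[5.14168, -4.35143], [-2.89137, 10.47286]].
Δ = (1.522, -0.228), so (x, y)₂ = (0.585, 1.594).

(0.585, 1.594)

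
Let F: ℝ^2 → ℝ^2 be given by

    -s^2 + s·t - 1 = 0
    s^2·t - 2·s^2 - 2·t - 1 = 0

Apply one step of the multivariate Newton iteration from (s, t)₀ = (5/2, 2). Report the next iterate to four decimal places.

At (5/2, 2): F = (-2.2500, -5.0000).
Jacobian J = [[-2·s + t, s], [2·s·t - 4·s, s^2 - 2]].
At the point, J = [[-3.0000, 2.5000], [0.0000, 4.2500]] (det J = -12.7500).
Solving J·Δ = −F gives Δ = (0.2304, 1.1765).
Then the next iterate is (s, t)₁ = (2.7304, 3.1765).

(2.7304, 3.1765)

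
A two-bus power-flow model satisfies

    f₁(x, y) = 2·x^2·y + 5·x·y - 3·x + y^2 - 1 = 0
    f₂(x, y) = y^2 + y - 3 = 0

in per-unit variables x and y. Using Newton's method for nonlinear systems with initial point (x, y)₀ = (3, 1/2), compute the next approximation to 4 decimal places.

At (3, 1/2): F = (6.7500, -2.2500).
Jacobian J = [[4·x·y + 5·y - 3, 2·x^2 + 5·x + 2·y], [0, 2·y + 1]].
At the point, J = [[5.5000, 34.0000], [0.0000, 2.0000]] (det J = 11.0000).
Solving J·Δ = −F gives Δ = (-8.1818, 1.1250).
Then the next iterate is (x, y)₁ = (-5.1818, 1.6250).

(-5.1818, 1.6250)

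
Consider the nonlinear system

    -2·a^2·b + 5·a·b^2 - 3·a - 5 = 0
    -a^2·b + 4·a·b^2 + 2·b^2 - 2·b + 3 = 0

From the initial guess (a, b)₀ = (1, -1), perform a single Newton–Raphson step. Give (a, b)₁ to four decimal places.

(9.8333, 3.3333)

At (1, -1): F = (-1.0000, 12.0000).
Jacobian J = [[-4·a·b + 5·b^2 - 3, -2·a^2 + 10·a·b], [-2·a·b + 4·b^2, -a^2 + 8·a·b + 4·b - 2]].
At the point, J = [[6.0000, -12.0000], [6.0000, -15.0000]] (det J = -18.0000).
Solving J·Δ = −F gives Δ = (8.8333, 4.3333).
Then the next iterate is (a, b)₁ = (9.8333, 3.3333).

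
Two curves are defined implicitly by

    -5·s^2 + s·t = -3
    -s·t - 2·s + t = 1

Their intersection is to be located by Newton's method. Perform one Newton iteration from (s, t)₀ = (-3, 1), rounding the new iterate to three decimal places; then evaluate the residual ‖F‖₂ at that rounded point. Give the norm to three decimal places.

10.655

At (-3, 1): F = (-45.000, 9.000).
Jacobian J = [[-10·s + t, s], [-t - 2, -s + 1]].
At the point, J = [[31.000, -3.000], [-3.000, 4.000]] (det J = 115.000).
Solving J·Δ = −F gives Δ = (1.330, -1.252).
Then the next iterate is (s, t)₁ = (-1.670, -0.252).
Re-evaluating at (-1.670, -0.252): F = (-10.52366, 1.66716), so ‖F‖₂ = 10.655.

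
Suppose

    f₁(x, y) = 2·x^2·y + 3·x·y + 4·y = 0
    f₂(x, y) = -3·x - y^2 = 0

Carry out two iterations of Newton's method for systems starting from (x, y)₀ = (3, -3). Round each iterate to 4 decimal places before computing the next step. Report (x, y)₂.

(0.0000, 0.0000)

At (3, -3): F = (-93.0000, -18.0000).
Jacobian J = [[4·x·y + 3·y, 2·x^2 + 3·x + 4], [-3, -2·y]].
At the point, J = [[-45.0000, 31.0000], [-3.0000, 6.0000]] (det J = -177.0000).
Solving J·Δ = −F gives Δ = (0.0000, 3.0000).
Then the next iterate is (x, y)₁ = (3.0000, 0.0000).
Round to (3.0000, 0.0000) and repeat: F = (0.0000, -9.0000), J = [[0.0000, 31.0000], [-3.0000, 0.0000]].
Δ = (-3.0000, 0.0000), so (x, y)₂ = (0.0000, 0.0000).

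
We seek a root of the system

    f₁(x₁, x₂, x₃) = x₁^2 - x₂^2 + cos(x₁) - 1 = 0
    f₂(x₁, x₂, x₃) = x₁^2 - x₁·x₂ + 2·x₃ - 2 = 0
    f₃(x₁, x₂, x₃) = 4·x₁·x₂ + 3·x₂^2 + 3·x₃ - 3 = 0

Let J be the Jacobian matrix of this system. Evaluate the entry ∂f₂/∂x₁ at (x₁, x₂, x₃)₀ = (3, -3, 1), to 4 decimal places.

9.0000

∂f₂/∂x₁ = 2·x₁ - x₂.
At (3, -3, 1) this is 9.0000.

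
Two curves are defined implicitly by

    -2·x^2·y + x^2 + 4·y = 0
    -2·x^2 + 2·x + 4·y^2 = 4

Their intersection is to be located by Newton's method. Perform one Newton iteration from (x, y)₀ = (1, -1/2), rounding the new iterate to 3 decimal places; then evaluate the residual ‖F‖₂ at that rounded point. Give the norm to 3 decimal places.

At (1, -1/2): F = (0.000, -3.000).
Jacobian J = [[-4·x·y + 2·x, -2·x^2 + 4], [-4·x + 2, 8·y]].
At the point, J = [[4.000, 2.000], [-2.000, -4.000]] (det J = -12.000).
Solving J·Δ = −F gives Δ = (0.500, -1.000).
Then the next iterate is (x, y)₁ = (1.500, -1.500).
Re-evaluating at (1.500, -1.500): F = (3.000, 3.500), so ‖F‖₂ = 4.610.

4.610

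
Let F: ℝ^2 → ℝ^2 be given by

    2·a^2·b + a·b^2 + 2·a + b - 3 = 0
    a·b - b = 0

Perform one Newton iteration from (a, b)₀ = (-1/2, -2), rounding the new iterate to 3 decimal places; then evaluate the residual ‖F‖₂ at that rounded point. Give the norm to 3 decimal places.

At (-1/2, -2): F = (-9.000, 3.000).
Jacobian J = [[4·a·b + b^2 + 2, 2·a^2 + 2·a·b + 1], [b, a - 1]].
At the point, J = [[10.000, 3.500], [-2.000, -1.500]] (det J = -8.000).
Solving J·Δ = −F gives Δ = (0.375, 1.500).
Then the next iterate is (a, b)₁ = (-0.125, -0.500).
Re-evaluating at (-0.125, -0.500): F = (-3.79688, 0.56250), so ‖F‖₂ = 3.838.

3.838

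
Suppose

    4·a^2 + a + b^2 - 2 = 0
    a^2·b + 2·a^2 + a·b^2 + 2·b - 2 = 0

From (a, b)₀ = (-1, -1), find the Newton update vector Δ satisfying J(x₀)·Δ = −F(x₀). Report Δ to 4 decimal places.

(0.0541, 0.8108)

At (-1, -1): F = (2.0000, -4.0000).
Jacobian J = [[8·a + 1, 2·b], [2·a·b + 4·a + b^2, a^2 + 2·a·b + 2]].
At the point, J = [[-7.0000, -2.0000], [-1.0000, 5.0000]] (det J = -37.0000).
Solving J·Δ = −F gives Δ = (0.0541, 0.8108).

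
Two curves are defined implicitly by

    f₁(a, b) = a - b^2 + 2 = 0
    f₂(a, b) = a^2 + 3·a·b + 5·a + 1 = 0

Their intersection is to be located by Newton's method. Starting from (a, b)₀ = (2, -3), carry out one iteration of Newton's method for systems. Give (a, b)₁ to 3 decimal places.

At (2, -3): F = (-5.000, -3.000).
Jacobian J = [[1, -2·b], [2·a + 3·b + 5, 3·a]].
At the point, J = [[1.000, 6.000], [0.000, 6.000]] (det J = 6.000).
Solving J·Δ = −F gives Δ = (2.000, 0.500).
Then the next iterate is (a, b)₁ = (4.000, -2.500).

(4.000, -2.500)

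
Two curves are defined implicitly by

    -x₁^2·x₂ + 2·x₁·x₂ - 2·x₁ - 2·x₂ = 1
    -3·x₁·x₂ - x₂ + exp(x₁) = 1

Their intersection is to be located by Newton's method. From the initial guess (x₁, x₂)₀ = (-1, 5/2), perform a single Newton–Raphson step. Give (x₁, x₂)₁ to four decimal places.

At (-1, 5/2): F = (-11.5000, 4.367879).
Jacobian J = [[-2·x₁·x₂ + 2·x₂ - 2, -x₁^2 + 2·x₁ - 2], [-3·x₂ + exp(x₁), -3·x₁ - 1]].
At the point, J = [[8.0000, -5.0000], [-7.132121, 2.0000]] (det J = -19.660603).
Solving J·Δ = −F gives Δ = (-0.0590, -2.3945).
Then the next iterate is (x₁, x₂)₁ = (-1.0590, 0.1055).

(-1.0590, 0.1055)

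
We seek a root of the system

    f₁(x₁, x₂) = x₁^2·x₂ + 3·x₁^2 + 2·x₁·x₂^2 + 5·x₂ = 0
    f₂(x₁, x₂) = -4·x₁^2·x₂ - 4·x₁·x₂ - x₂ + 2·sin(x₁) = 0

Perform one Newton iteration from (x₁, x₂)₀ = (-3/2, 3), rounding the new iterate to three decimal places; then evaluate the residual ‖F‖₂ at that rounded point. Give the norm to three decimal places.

4.611

At (-3/2, 3): F = (1.500, -13.99499).
Jacobian J = [[2·x₁·x₂ + 6·x₁ + 2·x₂^2, x₁^2 + 4·x₁·x₂ + 5], [-8·x₁·x₂ - 4·x₂ + 2·cos(x₁), -4·x₁^2 - 4·x₁ - 1]].
At the point, J = [[0.000, -10.750], [24.14147, -4.000]] (det J = 259.52085).
Solving J·Δ = −F gives Δ = (0.603, 0.140).
Then the next iterate is (x₁, x₂)₁ = (-0.897, 3.140).
Re-evaluating at (-0.897, 3.140): F = (2.95218, -3.54249), so ‖F‖₂ = 4.611.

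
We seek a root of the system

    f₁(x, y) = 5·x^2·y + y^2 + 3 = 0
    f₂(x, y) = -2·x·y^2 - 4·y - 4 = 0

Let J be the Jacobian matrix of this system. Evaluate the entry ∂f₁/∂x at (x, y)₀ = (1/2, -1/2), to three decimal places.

∂f₁/∂x = 10·x·y.
At (1/2, -1/2) this is -2.500.

-2.500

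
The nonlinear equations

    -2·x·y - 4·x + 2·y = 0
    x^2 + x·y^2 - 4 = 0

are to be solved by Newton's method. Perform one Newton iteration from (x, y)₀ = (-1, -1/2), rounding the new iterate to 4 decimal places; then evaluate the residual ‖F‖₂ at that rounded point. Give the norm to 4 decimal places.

56.2618

At (-1, -1/2): F = (2.0000, -3.2500).
Jacobian J = [[-2·y - 4, -2·x + 2], [2·x + y^2, 2·x·y]].
At the point, J = [[-3.0000, 4.0000], [-1.7500, 1.0000]] (det J = 4.0000).
Solving J·Δ = −F gives Δ = (-3.7500, -3.3125).
Then the next iterate is (x, y)₁ = (-4.7500, -3.8125).
Re-evaluating at (-4.7500, -3.8125): F = (-24.843750, -50.479492), so ‖F‖₂ = 56.2618.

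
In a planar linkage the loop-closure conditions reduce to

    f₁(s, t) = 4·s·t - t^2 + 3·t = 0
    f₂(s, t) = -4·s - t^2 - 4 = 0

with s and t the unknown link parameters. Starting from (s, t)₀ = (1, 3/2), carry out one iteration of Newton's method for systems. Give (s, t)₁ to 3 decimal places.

At (1, 3/2): F = (8.250, -10.250).
Jacobian J = [[4·t, 4·s - 2·t + 3], [-4, -2·t]].
At the point, J = [[6.000, 4.000], [-4.000, -3.000]] (det J = -2.000).
Solving J·Δ = −F gives Δ = (8.125, -14.250).
Then the next iterate is (s, t)₁ = (9.125, -12.750).

(9.125, -12.750)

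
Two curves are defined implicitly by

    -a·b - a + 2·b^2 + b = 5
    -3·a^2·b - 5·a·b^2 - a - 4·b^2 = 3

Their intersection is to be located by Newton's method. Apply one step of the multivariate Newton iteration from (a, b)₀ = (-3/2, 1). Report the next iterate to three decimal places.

(0.056, 1.325)

At (-3/2, 1): F = (1.000, -4.750).
Jacobian J = [[-b - 1, -a + 4·b + 1], [-6·a·b - 5·b^2 - 1, -3·a^2 - 10·a·b - 8·b]].
At the point, J = [[-2.000, 6.500], [3.000, 0.250]] (det J = -20.000).
Solving J·Δ = −F gives Δ = (1.556, 0.325).
Then the next iterate is (a, b)₁ = (0.056, 1.325).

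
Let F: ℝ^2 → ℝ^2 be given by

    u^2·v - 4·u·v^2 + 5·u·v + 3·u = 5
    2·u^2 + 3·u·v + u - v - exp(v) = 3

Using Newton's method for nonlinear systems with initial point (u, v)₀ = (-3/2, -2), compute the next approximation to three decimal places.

(-0.717, -1.600)

At (-3/2, -2): F = (25.000, 10.86466).
Jacobian J = [[2·u·v - 4·v^2 + 5·v + 3, u^2 - 8·u·v + 5·u], [4·u + 3·v + 1, 3·u - exp(v) - 1]].
At the point, J = [[-17.000, -29.250], [-11.000, -5.63534]] (det J = -225.94930).
Solving J·Δ = −F gives Δ = (0.783, 0.400).
Then the next iterate is (u, v)₁ = (-0.717, -1.600).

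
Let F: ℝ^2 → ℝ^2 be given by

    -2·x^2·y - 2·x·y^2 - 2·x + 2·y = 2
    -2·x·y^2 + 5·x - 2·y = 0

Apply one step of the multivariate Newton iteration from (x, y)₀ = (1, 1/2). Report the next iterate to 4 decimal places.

(0.0741, 0.3333)

At (1, 1/2): F = (-4.5000, 3.5000).
Jacobian J = [[-4·x·y - 2·y^2 - 2, -2·x^2 - 4·x·y + 2], [-2·y^2 + 5, -4·x·y - 2]].
At the point, J = [[-4.5000, -2.0000], [4.5000, -4.0000]] (det J = 27.0000).
Solving J·Δ = −F gives Δ = (-0.9259, -0.1667).
Then the next iterate is (x, y)₁ = (0.0741, 0.3333).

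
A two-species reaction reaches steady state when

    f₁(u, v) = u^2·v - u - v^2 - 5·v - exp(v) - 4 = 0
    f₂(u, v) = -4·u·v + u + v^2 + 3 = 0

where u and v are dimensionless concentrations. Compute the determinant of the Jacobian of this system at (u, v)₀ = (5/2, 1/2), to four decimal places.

J = [[2·u·v - 1, u^2 - 2·v - exp(v) - 5], [-4·v + 1, -4·u + 2·v]].
At the point, J = [[1.5000, -1.398721], [-1.0000, -9.0000]].
det J = -14.8987.

-14.8987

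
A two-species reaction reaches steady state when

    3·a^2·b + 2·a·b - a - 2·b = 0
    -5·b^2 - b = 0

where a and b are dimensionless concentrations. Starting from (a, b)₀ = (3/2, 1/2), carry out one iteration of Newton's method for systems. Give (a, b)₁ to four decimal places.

(1.4745, 0.2083)

At (3/2, 1/2): F = (2.3750, -1.7500).
Jacobian J = [[6·a·b + 2·b - 1, 3·a^2 + 2·a - 2], [0, -10·b - 1]].
At the point, J = [[4.5000, 7.7500], [0.0000, -6.0000]] (det J = -27.0000).
Solving J·Δ = −F gives Δ = (-0.0255, -0.2917).
Then the next iterate is (a, b)₁ = (1.4745, 0.2083).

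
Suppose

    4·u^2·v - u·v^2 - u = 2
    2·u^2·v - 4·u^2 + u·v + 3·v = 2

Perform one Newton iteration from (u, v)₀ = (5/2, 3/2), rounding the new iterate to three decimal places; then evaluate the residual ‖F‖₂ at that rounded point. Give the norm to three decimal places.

7.063

At (5/2, 3/2): F = (27.375, 0.000).
Jacobian J = [[8·u·v - v^2 - 1, 4·u^2 - 2·u·v], [4·u·v - 8·u + v, 2·u^2 + u + 3]].
At the point, J = [[26.750, 17.500], [-3.500, 18.000]] (det J = 542.750).
Solving J·Δ = −F gives Δ = (-0.908, -0.177).
Then the next iterate is (u, v)₁ = (1.592, 1.323).
Re-evaluating at (1.592, 1.323): F = (7.03386, 0.64355), so ‖F‖₂ = 7.063.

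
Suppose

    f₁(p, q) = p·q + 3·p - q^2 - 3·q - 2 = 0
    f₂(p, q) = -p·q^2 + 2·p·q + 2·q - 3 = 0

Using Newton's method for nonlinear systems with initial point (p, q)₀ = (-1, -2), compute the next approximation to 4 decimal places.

At (-1, -2): F = (-1.0000, 1.0000).
Jacobian J = [[q + 3, p - 2·q - 3], [-q^2 + 2·q, -2·p·q + 2·p + 2]].
At the point, J = [[1.0000, 0.0000], [-8.0000, -4.0000]] (det J = -4.0000).
Solving J·Δ = −F gives Δ = (1.0000, -1.7500).
Then the next iterate is (p, q)₁ = (0.0000, -3.7500).

(0.0000, -3.7500)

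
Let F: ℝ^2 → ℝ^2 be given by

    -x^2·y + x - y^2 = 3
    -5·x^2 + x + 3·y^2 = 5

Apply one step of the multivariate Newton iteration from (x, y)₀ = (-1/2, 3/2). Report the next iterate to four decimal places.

At (-1/2, 3/2): F = (-6.1250, 0.0000).
Jacobian J = [[-2·x·y + 1, -x^2 - 2·y], [-10·x + 1, 6·y]].
At the point, J = [[2.5000, -3.2500], [6.0000, 9.0000]] (det J = 42.0000).
Solving J·Δ = −F gives Δ = (1.3125, -0.8750).
Then the next iterate is (x, y)₁ = (0.8125, 0.6250).

(0.8125, 0.6250)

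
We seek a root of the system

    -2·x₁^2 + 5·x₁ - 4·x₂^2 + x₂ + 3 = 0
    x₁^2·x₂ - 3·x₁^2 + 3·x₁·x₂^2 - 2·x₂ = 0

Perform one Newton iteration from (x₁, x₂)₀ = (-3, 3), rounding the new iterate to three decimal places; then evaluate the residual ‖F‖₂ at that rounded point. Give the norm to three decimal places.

143.403

At (-3, 3): F = (-63.000, -87.000).
Jacobian J = [[-4·x₁ + 5, -8·x₂ + 1], [2·x₁·x₂ - 6·x₁ + 3·x₂^2, x₁^2 + 6·x₁·x₂ - 2]].
At the point, J = [[17.000, -23.000], [27.000, -47.000]] (det J = -178.000).
Solving J·Δ = −F gives Δ = (5.393, 1.247).
Then the next iterate is (x₁, x₂)₁ = (2.393, 4.247).
Re-evaluating at (2.393, 4.247): F = (-64.38893, 128.13457), so ‖F‖₂ = 143.403.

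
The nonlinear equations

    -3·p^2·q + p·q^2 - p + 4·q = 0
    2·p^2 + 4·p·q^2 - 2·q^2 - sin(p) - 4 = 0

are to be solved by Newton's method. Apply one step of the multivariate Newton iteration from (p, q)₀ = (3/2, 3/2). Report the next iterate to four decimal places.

At (3/2, 3/2): F = (-2.2500, 8.502505).
Jacobian J = [[-6·p·q + q^2 - 1, -3·p^2 + 2·p·q + 4], [4·p + 4·q^2 - cos(p), 8·p·q - 4·q]].
At the point, J = [[-12.2500, 1.7500], [14.929263, 12.0000]] (det J = -173.126210).
Solving J·Δ = −F gives Δ = (-0.2419, -0.4076).
Then the next iterate is (p, q)₁ = (1.2581, 1.0924).

(1.2581, 1.0924)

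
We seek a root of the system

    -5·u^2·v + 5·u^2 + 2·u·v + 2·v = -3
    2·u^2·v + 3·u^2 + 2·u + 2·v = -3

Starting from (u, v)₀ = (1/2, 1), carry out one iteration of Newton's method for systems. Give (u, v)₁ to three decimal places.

At (1/2, 1): F = (6.000, 7.250).
Jacobian J = [[-10·u·v + 10·u + 2·v, -5·u^2 + 2·u + 2], [4·u·v + 6·u + 2, 2·u^2 + 2]].
At the point, J = [[2.000, 1.750], [7.000, 2.500]] (det J = -7.250).
Solving J·Δ = −F gives Δ = (0.319, -3.793).
Then the next iterate is (u, v)₁ = (0.819, -2.793).

(0.819, -2.793)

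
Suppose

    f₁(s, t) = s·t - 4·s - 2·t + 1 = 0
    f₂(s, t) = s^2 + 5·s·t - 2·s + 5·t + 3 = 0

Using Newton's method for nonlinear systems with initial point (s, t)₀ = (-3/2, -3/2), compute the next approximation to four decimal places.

(-1.1208, 1.4042)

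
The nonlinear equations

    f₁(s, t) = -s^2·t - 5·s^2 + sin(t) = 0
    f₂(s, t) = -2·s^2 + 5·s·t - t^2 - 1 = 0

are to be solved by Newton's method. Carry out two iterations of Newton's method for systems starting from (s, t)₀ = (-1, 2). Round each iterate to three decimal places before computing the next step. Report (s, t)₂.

(-0.399, 0.014)

At (-1, 2): F = (-6.09070, -17.000).
Jacobian J = [[-2·s·t - 10·s, -s^2 + cos(t)], [-4·s + 5·t, 5·s - 2·t]].
At the point, J = [[14.000, -1.41615], [14.000, -9.000]] (det J = -106.17394).
Solving J·Δ = −F gives Δ = (0.290, -1.438).
Then the next iterate is (s, t)₁ = (-0.710, 0.562).
Round to (-0.710, 0.562) and repeat: F = (-2.27092, -4.31914), J = [[7.89804, 0.34209], [5.650, -4.674]].
Δ = (0.311, -0.548), so (s, t)₂ = (-0.399, 0.014).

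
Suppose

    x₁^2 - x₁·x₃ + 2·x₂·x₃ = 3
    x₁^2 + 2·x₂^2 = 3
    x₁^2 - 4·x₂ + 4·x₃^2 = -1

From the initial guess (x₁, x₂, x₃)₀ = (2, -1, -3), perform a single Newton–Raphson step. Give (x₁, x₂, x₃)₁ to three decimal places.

At (2, -1, -3): F = (13.000, 3.000, 45.000).
Jacobian J = [[2·x₁ - x₃, 2·x₃, -x₁ + 2·x₂], [2·x₁, 4·x₂, 0], [2·x₁, -4, 8·x₃]].
At the point, J = [[7.000, -6.000, -4.000], [4.000, -4.000, 0.000], [4.000, -4.000, -24.000]] (det J = 96.000).
Solving J·Δ = −F gives Δ = (-1.500, -0.750, 1.750).
Then the next iterate is (x₁, x₂, x₃)₁ = (0.500, -1.750, -1.250).

(0.500, -1.750, -1.250)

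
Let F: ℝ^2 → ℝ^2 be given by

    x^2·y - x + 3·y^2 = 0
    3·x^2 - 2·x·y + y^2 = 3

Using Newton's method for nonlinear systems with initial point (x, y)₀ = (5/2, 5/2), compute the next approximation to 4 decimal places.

At (5/2, 5/2): F = (31.8750, 9.5000).
Jacobian J = [[2·x·y - 1, x^2 + 6·y], [6·x - 2·y, -2·x + 2·y]].
At the point, J = [[11.5000, 21.2500], [10.0000, 0.0000]] (det J = -212.5000).
Solving J·Δ = −F gives Δ = (-0.9500, -0.9859).
Then the next iterate is (x, y)₁ = (1.5500, 1.5141).

(1.5500, 1.5141)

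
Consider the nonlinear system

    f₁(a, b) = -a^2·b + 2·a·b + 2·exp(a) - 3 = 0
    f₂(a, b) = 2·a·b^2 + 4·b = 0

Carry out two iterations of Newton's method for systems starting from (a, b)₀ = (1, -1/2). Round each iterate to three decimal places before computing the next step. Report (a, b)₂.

(0.410, 0.034)

At (1, -1/2): F = (1.93656, -1.500).
Jacobian J = [[-2·a·b + 2·b + 2·exp(a), -a^2 + 2·a], [2·b^2, 4·a·b + 4]].
At the point, J = [[5.43656, 1.000], [0.500, 2.000]] (det J = 10.37313).
Solving J·Δ = −F gives Δ = (-0.518, 0.879).
Then the next iterate is (a, b)₁ = (0.482, 0.379).
Round to (0.482, 0.379) and repeat: F = (0.51592, 1.65447), J = [[3.63126, 0.73168], [0.28728, 4.73071]].
Δ = (-0.072, -0.345), so (a, b)₂ = (0.410, 0.034).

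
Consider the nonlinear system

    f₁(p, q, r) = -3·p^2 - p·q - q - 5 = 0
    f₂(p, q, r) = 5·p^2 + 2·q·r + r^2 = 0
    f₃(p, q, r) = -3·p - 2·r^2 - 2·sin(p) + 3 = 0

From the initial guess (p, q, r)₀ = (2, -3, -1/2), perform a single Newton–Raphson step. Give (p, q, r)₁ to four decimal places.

At (2, -3, -1/2): F = (-8.0000, 23.2500, -5.318595).
Jacobian J = [[-6·p - q, -p - 1, 0], [10·p, 2·r, 2·q + 2·r], [-2·cos(p) - 3, 0, -4·r]].
At the point, J = [[-9.0000, -3.0000, 0.0000], [20.0000, -1.0000, -7.0000], [-2.167706, 0.0000, 2.0000]] (det J = 92.478167).
Solving J·Δ = −F gives Δ = (-0.4737, -1.2455, 2.1458).
Then the next iterate is (p, q, r)₁ = (1.5263, -4.2455, 1.6458).

(1.5263, -4.2455, 1.6458)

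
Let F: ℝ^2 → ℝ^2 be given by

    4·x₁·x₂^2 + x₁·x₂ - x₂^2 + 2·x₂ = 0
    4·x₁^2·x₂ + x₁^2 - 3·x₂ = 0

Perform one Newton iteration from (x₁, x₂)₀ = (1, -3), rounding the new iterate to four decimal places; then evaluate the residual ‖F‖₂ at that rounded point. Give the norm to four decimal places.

At (1, -3): F = (18.0000, -2.0000).
Jacobian J = [[4·x₂^2 + x₂, 8·x₁·x₂ + x₁ - 2·x₂ + 2], [8·x₁·x₂ + 2·x₁, 4·x₁^2 - 3]].
At the point, J = [[33.0000, -15.0000], [-22.0000, 1.0000]] (det J = -297.0000).
Solving J·Δ = −F gives Δ = (-0.0404, 1.1111).
Then the next iterate is (x₁, x₂)₁ = (0.9596, -1.8889).
Re-evaluating at (0.9596, -1.8889): F = (4.536862, -0.369907), so ‖F‖₂ = 4.5519.

4.5519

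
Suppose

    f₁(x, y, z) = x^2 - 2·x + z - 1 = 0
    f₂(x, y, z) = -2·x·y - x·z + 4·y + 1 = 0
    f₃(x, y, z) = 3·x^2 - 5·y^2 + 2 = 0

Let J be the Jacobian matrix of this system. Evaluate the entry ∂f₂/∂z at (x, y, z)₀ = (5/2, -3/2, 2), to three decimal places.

∂f₂/∂z = -x.
At (5/2, -3/2, 2) this is -2.500.

-2.500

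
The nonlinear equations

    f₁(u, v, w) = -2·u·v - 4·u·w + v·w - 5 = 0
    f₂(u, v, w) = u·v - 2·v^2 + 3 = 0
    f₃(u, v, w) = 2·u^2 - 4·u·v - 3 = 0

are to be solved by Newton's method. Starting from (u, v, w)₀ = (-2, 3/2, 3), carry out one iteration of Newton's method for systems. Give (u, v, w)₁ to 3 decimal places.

(-1.000, 1.125, 1.750)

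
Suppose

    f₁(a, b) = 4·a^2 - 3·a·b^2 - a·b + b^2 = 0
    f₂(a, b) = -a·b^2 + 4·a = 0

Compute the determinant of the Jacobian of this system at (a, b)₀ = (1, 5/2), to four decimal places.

41.5000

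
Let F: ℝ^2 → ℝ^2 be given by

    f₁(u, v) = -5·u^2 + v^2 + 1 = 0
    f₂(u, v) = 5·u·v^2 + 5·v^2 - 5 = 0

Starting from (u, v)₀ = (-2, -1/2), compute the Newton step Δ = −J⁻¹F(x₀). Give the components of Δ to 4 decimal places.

At (-2, -1/2): F = (-18.7500, -6.2500).
Jacobian J = [[-10·u, 2·v], [5·v^2, 10·u·v + 10·v]].
At the point, J = [[20.0000, -1.0000], [1.2500, 5.0000]] (det J = 101.2500).
Solving J·Δ = −F gives Δ = (0.9877, 1.0031).

(0.9877, 1.0031)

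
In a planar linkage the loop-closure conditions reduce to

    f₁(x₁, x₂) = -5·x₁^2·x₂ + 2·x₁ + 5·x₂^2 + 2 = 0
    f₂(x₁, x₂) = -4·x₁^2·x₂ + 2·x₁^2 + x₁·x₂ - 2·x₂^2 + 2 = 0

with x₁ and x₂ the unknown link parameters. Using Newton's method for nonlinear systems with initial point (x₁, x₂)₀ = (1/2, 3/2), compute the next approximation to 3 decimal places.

At (1/2, 3/2): F = (12.375, -2.750).
Jacobian J = [[-10·x₁·x₂ + 2, -5·x₁^2 + 10·x₂], [-8·x₁·x₂ + 4·x₁ + x₂, -4·x₁^2 + x₁ - 4·x₂]].
At the point, J = [[-5.500, 13.750], [-2.500, -6.500]] (det J = 70.125).
Solving J·Δ = −F gives Δ = (0.608, -0.657).
Then the next iterate is (x₁, x₂)₁ = (1.108, 0.843).

(1.108, 0.843)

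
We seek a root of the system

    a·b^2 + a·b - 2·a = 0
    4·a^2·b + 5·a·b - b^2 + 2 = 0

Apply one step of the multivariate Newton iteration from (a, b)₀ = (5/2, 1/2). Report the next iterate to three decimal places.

At (5/2, 1/2): F = (-3.125, 20.500).
Jacobian J = [[b^2 + b - 2, 2·a·b + a], [8·a·b + 5·b, 4·a^2 + 5·a - 2·b]].
At the point, J = [[-1.250, 5.000], [12.500, 36.500]] (det J = -108.125).
Solving J·Δ = −F gives Δ = (-2.003, 0.124).
Then the next iterate is (a, b)₁ = (0.497, 0.624).

(0.497, 0.624)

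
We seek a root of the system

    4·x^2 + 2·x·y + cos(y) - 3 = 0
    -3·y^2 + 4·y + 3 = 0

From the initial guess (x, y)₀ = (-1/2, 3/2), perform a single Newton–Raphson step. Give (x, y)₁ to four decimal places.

(-4.8281, 1.9500)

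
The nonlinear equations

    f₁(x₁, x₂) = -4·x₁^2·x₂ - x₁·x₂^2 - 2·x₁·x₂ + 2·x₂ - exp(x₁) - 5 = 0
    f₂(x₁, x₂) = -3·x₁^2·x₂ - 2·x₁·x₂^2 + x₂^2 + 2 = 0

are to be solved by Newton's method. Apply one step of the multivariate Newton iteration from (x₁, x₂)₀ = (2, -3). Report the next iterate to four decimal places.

(1.3776, -2.9662)

At (2, -3): F = (23.610944, 11.0000).
Jacobian J = [[-8·x₁·x₂ - x₂^2 - 2·x₂ - exp(x₁), -4·x₁^2 - 2·x₁·x₂ - 2·x₁ + 2], [-6·x₁·x₂ - 2·x₂^2, -3·x₁^2 - 4·x₁·x₂ + 2·x₂]].
At the point, J = [[37.610944, -6.0000], [18.0000, 6.0000]] (det J = 333.665663).
Solving J·Δ = −F gives Δ = (-0.6224, 0.0338).
Then the next iterate is (x₁, x₂)₁ = (1.3776, -2.9662).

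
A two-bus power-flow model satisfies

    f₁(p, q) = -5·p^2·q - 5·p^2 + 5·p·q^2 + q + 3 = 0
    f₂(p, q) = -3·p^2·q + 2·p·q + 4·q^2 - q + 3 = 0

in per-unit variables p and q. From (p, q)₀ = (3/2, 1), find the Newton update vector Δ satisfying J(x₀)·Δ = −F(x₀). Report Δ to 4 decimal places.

(-0.9674, -2.7760)

At (3/2, 1): F = (-11.0000, 2.2500).
Jacobian J = [[-10·p·q - 10·p + 5·q^2, -5·p^2 + 10·p·q + 1], [-6·p·q + 2·q, -3·p^2 + 2·p + 8·q - 1]].
At the point, J = [[-25.0000, 4.7500], [-7.0000, 3.2500]] (det J = -48.0000).
Solving J·Δ = −F gives Δ = (-0.9674, -2.7760).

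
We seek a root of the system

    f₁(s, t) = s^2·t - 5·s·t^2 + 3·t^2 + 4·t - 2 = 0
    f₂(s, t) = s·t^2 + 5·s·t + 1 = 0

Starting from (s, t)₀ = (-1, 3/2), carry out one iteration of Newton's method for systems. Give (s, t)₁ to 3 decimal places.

(-0.610, 0.881)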